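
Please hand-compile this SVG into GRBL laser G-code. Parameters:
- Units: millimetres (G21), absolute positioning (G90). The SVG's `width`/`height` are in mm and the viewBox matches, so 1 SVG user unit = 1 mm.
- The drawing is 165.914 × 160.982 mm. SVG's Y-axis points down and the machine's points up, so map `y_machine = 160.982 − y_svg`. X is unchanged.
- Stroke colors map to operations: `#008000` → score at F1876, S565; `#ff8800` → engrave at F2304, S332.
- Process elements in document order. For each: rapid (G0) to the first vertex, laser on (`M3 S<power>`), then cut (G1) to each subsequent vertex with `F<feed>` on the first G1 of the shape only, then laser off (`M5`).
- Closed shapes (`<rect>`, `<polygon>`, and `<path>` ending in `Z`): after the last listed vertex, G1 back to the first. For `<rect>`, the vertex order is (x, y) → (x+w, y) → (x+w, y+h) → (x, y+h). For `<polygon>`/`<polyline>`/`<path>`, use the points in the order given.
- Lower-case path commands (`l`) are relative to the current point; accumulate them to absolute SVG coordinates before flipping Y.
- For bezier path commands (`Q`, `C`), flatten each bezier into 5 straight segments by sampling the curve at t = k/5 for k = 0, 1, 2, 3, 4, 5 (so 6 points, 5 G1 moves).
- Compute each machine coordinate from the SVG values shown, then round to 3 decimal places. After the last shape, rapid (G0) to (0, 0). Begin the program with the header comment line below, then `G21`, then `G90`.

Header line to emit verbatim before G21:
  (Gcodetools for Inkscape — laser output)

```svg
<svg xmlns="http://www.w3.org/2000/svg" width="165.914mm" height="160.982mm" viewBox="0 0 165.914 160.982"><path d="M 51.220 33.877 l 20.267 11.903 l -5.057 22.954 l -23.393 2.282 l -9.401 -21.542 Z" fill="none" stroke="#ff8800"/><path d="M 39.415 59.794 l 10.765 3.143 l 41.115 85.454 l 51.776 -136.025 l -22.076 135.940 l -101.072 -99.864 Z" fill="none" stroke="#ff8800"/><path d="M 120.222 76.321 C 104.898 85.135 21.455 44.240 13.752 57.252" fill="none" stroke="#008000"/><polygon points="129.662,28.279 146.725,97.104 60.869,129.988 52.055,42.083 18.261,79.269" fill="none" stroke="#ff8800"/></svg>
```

(Gcodetools for Inkscape — laser output)
G21
G90
G0 X51.220 Y127.105
M3 S332
G1 X71.487 Y115.202 F2304
G1 X66.430 Y92.248
G1 X43.037 Y89.966
G1 X33.636 Y111.508
G1 X51.220 Y127.105
M5
G0 X39.415 Y101.188
M3 S332
G1 X50.180 Y98.045 F2304
G1 X91.295 Y12.591
G1 X143.071 Y148.616
G1 X120.995 Y12.676
G1 X19.923 Y112.540
G1 X39.415 Y101.188
M5
G0 X120.222 Y84.661
M3 S565
G1 X104.004 Y84.509 F1876
G1 X78.343 Y91.313
G1 X50.144 Y100.100
G1 X26.312 Y105.897
G1 X13.752 Y103.730
M5
G0 X129.662 Y132.703
M3 S332
G1 X146.725 Y63.878 F2304
G1 X60.869 Y30.994
G1 X52.055 Y118.899
G1 X18.261 Y81.713
G1 X129.662 Y132.703
M5
G0 X0.000 Y0.000

viewBox `0 0 165.914 160.982` with mm width/height → 1 unit = 1 mm. Flip: y_m = 160.982 − y_svg.

**Shape 1** — `<path>` regular polygon, stroke `#ff8800` → engrave (S332, F2304). Machine vertices: (51.220,127.105) → (71.487,115.202) → (66.430,92.248) → (43.037,89.966) → (33.636,111.508) → (51.220,127.105). Closed: final G1 returns to the first vertex.

**Shape 2** — `<path>` closed polygon, stroke `#ff8800` → engrave (S332, F2304). Machine vertices: (39.415,101.188) → (50.180,98.045) → (91.295,12.591) → (143.071,148.616) → (120.995,12.676) → (19.923,112.540) → (39.415,101.188). Closed: final G1 returns to the first vertex.

**Shape 3** — `<path>` cubic bezier, stroke `#008000` → score (S565, F1876). Control points (SVG): P0=(120.222,76.321), P1=(104.898,85.135), P2=(21.455,44.240), P3=(13.752,57.252); sampled at t=k/5. Machine vertices: (120.222,84.661) → (104.004,84.509) → (78.343,91.313) → (50.144,100.100) → (26.312,105.897) → (13.752,103.730). Open path.

**Shape 4** — `<polygon>` closed polygon, stroke `#ff8800` → engrave (S332, F2304). Machine vertices: (129.662,132.703) → (146.725,63.878) → (60.869,30.994) → (52.055,118.899) → (18.261,81.713) → (129.662,132.703). Closed: final G1 returns to the first vertex.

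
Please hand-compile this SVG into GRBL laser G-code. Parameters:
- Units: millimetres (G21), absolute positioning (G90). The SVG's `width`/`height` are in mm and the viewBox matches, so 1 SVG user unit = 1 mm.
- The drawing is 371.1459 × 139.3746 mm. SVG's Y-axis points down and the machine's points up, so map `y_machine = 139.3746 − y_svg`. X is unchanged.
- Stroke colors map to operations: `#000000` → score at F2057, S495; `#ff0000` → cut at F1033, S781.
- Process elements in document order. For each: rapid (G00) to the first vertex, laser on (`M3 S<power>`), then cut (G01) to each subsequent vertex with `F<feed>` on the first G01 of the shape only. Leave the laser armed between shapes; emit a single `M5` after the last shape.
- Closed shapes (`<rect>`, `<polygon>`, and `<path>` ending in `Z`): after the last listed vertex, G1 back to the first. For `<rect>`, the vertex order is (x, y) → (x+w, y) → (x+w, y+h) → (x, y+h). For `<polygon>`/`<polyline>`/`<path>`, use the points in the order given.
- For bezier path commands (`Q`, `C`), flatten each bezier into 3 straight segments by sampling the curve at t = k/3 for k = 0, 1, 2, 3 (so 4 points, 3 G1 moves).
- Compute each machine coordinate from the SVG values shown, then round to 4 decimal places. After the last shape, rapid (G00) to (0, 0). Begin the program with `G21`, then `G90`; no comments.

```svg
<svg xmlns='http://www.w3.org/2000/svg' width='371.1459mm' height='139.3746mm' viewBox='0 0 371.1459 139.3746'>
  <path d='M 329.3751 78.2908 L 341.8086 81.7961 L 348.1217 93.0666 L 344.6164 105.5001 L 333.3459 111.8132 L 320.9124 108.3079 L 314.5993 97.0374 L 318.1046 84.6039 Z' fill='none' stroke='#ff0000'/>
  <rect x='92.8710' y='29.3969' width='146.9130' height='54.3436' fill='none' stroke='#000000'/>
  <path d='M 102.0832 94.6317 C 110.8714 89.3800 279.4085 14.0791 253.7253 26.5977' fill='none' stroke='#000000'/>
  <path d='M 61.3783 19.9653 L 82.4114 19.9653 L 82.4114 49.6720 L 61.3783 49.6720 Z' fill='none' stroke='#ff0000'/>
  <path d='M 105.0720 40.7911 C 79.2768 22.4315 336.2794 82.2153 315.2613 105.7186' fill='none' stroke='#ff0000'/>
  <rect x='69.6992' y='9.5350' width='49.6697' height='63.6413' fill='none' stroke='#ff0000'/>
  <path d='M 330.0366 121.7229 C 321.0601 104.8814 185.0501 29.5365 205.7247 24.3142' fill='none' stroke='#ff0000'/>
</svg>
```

viewBox `0 0 371.1459 139.3746` with mm width/height → 1 unit = 1 mm. Flip: y_m = 139.3746 − y_svg.

**Shape 1** — `<path>` regular polygon, stroke `#ff0000` → cut (S781, F1033). Machine vertices: (329.3751,61.0838) → (341.8086,57.5785) → (348.1217,46.3080) → (344.6164,33.8745) → (333.3459,27.5614) → (320.9124,31.0667) → (314.5993,42.3372) → (318.1046,54.7707) → (329.3751,61.0838). Closed: final G1 returns to the first vertex.

**Shape 2** — `<rect>` rectangle, stroke `#000000` → score (S495, F2057). Machine vertices: (92.8710,109.9777) → (239.7840,109.9777) → (239.7840,55.6341) → (92.8710,55.6341) → (92.8710,109.9777). Closed: final G1 returns to the first vertex.

**Shape 3** — `<path>` cubic bezier, stroke `#000000` → score (S495, F2057). Control points (SVG): P0=(102.0832,94.6317), P1=(110.8714,89.3800), P2=(279.4085,14.0791), P3=(253.7253,26.5977); sampled at t=k/3. Machine vertices: (102.0832,44.7429) → (151.0111,67.4973) → (227.7784,101.8693) → (253.7253,112.7769). Open path.

**Shape 4** — `<path>` rectangle, stroke `#ff0000` → cut (S781, F1033). Machine vertices: (61.3783,119.4093) → (82.4114,119.4093) → (82.4114,89.7026) → (61.3783,89.7026) → (61.3783,119.4093). Closed: final G1 returns to the first vertex.

**Shape 5** — `<path>` cubic bezier, stroke `#ff0000` → cut (S781, F1033). Control points (SVG): P0=(105.0720,40.7911), P1=(79.2768,22.4315), P2=(336.2794,82.2153), P3=(315.2613,105.7186); sampled at t=k/3. Machine vertices: (105.0720,98.5835) → (152.7717,95.1332) → (264.3769,65.0149) → (315.2613,33.6560). Open path.

**Shape 6** — `<rect>` rectangle, stroke `#ff0000` → cut (S781, F1033). Machine vertices: (69.6992,129.8396) → (119.3689,129.8396) → (119.3689,66.1983) → (69.6992,66.1983) → (69.6992,129.8396). Closed: final G1 returns to the first vertex.

**Shape 7** — `<path>` cubic bezier, stroke `#ff0000` → cut (S781, F1033). Control points (SVG): P0=(330.0366,121.7229), P1=(321.0601,104.8814), P2=(185.0501,29.5365), P3=(205.7247,24.3142); sampled at t=k/3. Machine vertices: (330.0366,17.6517) → (289.2237,49.2304) → (226.7702,91.2278) → (205.7247,115.0604). Open path.

G21
G90
G00 X329.3751 Y61.0838
M3 S781
G01 X341.8086 Y57.5785 F1033
G01 X348.1217 Y46.3080
G01 X344.6164 Y33.8745
G01 X333.3459 Y27.5614
G01 X320.9124 Y31.0667
G01 X314.5993 Y42.3372
G01 X318.1046 Y54.7707
G01 X329.3751 Y61.0838
G00 X92.8710 Y109.9777
M3 S495
G01 X239.7840 Y109.9777 F2057
G01 X239.7840 Y55.6341
G01 X92.8710 Y55.6341
G01 X92.8710 Y109.9777
G00 X102.0832 Y44.7429
M3 S495
G01 X151.0111 Y67.4973 F2057
G01 X227.7784 Y101.8693
G01 X253.7253 Y112.7769
G00 X61.3783 Y119.4093
M3 S781
G01 X82.4114 Y119.4093 F1033
G01 X82.4114 Y89.7026
G01 X61.3783 Y89.7026
G01 X61.3783 Y119.4093
G00 X105.0720 Y98.5835
M3 S781
G01 X152.7717 Y95.1332 F1033
G01 X264.3769 Y65.0149
G01 X315.2613 Y33.6560
G00 X69.6992 Y129.8396
M3 S781
G01 X119.3689 Y129.8396 F1033
G01 X119.3689 Y66.1983
G01 X69.6992 Y66.1983
G01 X69.6992 Y129.8396
G00 X330.0366 Y17.6517
M3 S781
G01 X289.2237 Y49.2304 F1033
G01 X226.7702 Y91.2278
G01 X205.7247 Y115.0604
M5
G00 X0.0000 Y0.0000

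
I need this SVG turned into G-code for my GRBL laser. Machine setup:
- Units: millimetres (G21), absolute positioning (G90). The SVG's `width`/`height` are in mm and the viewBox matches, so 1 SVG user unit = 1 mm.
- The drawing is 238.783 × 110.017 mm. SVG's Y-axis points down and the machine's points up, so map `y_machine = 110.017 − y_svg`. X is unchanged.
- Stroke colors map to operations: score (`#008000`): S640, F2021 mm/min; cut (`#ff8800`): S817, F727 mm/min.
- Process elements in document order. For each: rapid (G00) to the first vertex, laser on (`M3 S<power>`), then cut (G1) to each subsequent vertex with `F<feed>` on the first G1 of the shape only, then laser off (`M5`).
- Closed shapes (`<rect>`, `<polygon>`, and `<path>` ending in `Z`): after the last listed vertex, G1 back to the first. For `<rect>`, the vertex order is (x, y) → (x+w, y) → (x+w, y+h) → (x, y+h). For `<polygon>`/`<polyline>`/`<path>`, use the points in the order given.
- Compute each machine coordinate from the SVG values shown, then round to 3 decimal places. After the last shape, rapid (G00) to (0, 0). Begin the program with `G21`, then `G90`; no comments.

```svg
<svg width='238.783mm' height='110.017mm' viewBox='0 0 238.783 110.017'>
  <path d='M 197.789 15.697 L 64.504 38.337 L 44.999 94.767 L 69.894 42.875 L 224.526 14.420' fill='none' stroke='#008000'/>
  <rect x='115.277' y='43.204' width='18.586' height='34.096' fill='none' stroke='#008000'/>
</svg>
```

viewBox `0 0 238.783 110.017` with mm width/height → 1 unit = 1 mm. Flip: y_m = 110.017 − y_svg.

**Shape 1** — `<path>` open polyline, stroke `#008000` → score (S640, F2021). Machine vertices: (197.789,94.320) → (64.504,71.680) → (44.999,15.250) → (69.894,67.142) → (224.526,95.597). Open path.

**Shape 2** — `<rect>` rectangle, stroke `#008000` → score (S640, F2021). Machine vertices: (115.277,66.813) → (133.863,66.813) → (133.863,32.717) → (115.277,32.717) → (115.277,66.813). Closed: final G1 returns to the first vertex.

G21
G90
G00 X197.789 Y94.320
M3 S640
G1 X64.504 Y71.680 F2021
G1 X44.999 Y15.250
G1 X69.894 Y67.142
G1 X224.526 Y95.597
M5
G00 X115.277 Y66.813
M3 S640
G1 X133.863 Y66.813 F2021
G1 X133.863 Y32.717
G1 X115.277 Y32.717
G1 X115.277 Y66.813
M5
G00 X0.000 Y0.000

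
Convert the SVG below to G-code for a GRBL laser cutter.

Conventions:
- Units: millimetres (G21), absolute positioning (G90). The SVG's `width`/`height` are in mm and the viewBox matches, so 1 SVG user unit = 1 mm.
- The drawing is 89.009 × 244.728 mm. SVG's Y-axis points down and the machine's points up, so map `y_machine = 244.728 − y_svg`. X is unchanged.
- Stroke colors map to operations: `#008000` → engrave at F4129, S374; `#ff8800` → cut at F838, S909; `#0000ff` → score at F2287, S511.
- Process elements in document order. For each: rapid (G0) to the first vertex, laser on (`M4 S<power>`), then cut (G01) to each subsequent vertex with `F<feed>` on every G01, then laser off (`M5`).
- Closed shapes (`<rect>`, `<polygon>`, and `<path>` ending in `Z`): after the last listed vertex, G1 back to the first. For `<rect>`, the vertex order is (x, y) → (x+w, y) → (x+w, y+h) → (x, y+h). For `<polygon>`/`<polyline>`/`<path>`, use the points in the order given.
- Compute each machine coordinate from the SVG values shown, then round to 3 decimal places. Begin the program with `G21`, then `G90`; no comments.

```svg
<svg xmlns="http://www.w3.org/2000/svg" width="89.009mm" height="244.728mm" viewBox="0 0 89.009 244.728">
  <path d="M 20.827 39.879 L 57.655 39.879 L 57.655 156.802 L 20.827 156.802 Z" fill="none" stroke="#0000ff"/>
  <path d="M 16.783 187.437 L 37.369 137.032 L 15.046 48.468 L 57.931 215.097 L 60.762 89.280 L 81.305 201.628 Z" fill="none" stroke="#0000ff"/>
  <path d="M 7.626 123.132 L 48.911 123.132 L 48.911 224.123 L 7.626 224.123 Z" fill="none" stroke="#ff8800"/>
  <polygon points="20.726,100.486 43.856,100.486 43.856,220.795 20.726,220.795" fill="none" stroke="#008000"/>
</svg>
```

G21
G90
G0 X20.827 Y204.849
M4 S511
G01 X57.655 Y204.849 F2287
G01 X57.655 Y87.926 F2287
G01 X20.827 Y87.926 F2287
G01 X20.827 Y204.849 F2287
M5
G0 X16.783 Y57.291
M4 S511
G01 X37.369 Y107.696 F2287
G01 X15.046 Y196.260 F2287
G01 X57.931 Y29.631 F2287
G01 X60.762 Y155.448 F2287
G01 X81.305 Y43.100 F2287
G01 X16.783 Y57.291 F2287
M5
G0 X7.626 Y121.596
M4 S909
G01 X48.911 Y121.596 F838
G01 X48.911 Y20.605 F838
G01 X7.626 Y20.605 F838
G01 X7.626 Y121.596 F838
M5
G0 X20.726 Y144.242
M4 S374
G01 X43.856 Y144.242 F4129
G01 X43.856 Y23.933 F4129
G01 X20.726 Y23.933 F4129
G01 X20.726 Y144.242 F4129
M5

1 u = 1 mm; y_m = 244.728 − y.

[1] `<path>` rectangle, #0000ff→score S511 F2287: (20.827,204.849) → (57.655,204.849) → (57.655,87.926) → (20.827,87.926) → (20.827,204.849) (closed)

[2] `<path>` closed polygon, #0000ff→score S511 F2287: (16.783,57.291) → (37.369,107.696) → (15.046,196.260) → (57.931,29.631) → (60.762,155.448) → (81.305,43.100) → (16.783,57.291) (closed)

[3] `<path>` rectangle, #ff8800→cut S909 F838: (7.626,121.596) → (48.911,121.596) → (48.911,20.605) → (7.626,20.605) → (7.626,121.596) (closed)

[4] `<polygon>` rectangle, #008000→engrave S374 F4129: (20.726,144.242) → (43.856,144.242) → (43.856,23.933) → (20.726,23.933) → (20.726,144.242) (closed)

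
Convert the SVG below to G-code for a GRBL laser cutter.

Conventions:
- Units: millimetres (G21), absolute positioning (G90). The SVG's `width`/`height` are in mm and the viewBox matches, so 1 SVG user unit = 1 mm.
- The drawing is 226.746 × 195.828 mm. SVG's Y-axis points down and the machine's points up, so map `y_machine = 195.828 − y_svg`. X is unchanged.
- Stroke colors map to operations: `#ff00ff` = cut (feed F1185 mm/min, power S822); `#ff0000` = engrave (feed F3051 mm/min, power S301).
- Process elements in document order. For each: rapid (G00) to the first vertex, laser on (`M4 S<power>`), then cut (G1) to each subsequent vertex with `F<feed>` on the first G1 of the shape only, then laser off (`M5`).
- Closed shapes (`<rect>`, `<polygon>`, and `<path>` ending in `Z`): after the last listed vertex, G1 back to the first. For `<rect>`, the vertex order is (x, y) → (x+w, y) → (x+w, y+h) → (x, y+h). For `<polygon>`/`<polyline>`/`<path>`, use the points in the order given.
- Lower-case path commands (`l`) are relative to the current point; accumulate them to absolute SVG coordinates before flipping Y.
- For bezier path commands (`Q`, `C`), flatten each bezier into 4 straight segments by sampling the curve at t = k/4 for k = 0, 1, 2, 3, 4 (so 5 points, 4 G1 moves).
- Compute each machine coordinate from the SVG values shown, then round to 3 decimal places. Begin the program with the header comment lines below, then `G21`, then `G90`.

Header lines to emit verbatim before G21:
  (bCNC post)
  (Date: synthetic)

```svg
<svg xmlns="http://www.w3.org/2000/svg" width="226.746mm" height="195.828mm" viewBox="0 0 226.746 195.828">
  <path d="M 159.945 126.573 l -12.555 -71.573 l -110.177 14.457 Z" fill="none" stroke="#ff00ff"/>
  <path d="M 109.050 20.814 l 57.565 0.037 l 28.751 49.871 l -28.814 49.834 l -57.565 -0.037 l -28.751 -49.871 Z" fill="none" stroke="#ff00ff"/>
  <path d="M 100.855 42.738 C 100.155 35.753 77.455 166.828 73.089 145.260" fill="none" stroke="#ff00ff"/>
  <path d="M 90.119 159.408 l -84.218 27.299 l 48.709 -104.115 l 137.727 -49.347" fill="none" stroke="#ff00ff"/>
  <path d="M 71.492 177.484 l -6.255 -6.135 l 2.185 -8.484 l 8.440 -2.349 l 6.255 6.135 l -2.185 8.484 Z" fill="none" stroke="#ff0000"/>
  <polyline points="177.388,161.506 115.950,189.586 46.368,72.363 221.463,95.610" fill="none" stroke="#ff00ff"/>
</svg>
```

(bCNC post)
(Date: synthetic)
G21
G90
G00 X159.945 Y69.255
M4 S822
G1 X147.390 Y140.828 F1185
G1 X37.213 Y126.371
G1 X159.945 Y69.255
M5
G00 X109.050 Y175.014
M4 S822
G1 X166.615 Y174.977 F1185
G1 X195.366 Y125.106
G1 X166.552 Y75.272
G1 X108.987 Y75.309
G1 X80.236 Y125.180
G1 X109.050 Y175.014
M5
G00 X100.855 Y153.090
M4 S822
G1 X96.835 Y136.985 F1185
G1 X88.347 Y96.360
G1 X79.171 Y58.470
G1 X73.089 Y50.568
M5
G00 X90.119 Y36.420
M4 S822
G1 X5.901 Y9.121 F1185
G1 X54.610 Y113.236
G1 X192.337 Y162.583
M5
G00 X71.492 Y18.344
M4 S301
G1 X65.237 Y24.479 F3051
G1 X67.422 Y32.963
G1 X75.862 Y35.312
G1 X82.117 Y29.177
G1 X79.932 Y20.693
G1 X71.492 Y18.344
M5
G00 X177.388 Y34.322
M4 S822
G1 X115.950 Y6.242 F1185
G1 X46.368 Y123.465
G1 X221.463 Y100.218
M5

viewBox `0 0 226.746 195.828` with mm width/height → 1 unit = 1 mm. Flip: y_m = 195.828 − y_svg.

**Shape 1** — `<path>` closed polygon, stroke `#ff00ff` → cut (S822, F1185). Machine vertices: (159.945,69.255) → (147.390,140.828) → (37.213,126.371) → (159.945,69.255). Closed: final G1 returns to the first vertex.

**Shape 2** — `<path>` regular polygon, stroke `#ff00ff` → cut (S822, F1185). Machine vertices: (109.050,175.014) → (166.615,174.977) → (195.366,125.106) → (166.552,75.272) → (108.987,75.309) → (80.236,125.180) → (109.050,175.014). Closed: final G1 returns to the first vertex.

**Shape 3** — `<path>` cubic bezier, stroke `#ff00ff` → cut (S822, F1185). Control points (SVG): P0=(100.855,42.738), P1=(100.155,35.753), P2=(77.455,166.828), P3=(73.089,145.260); sampled at t=k/4. Machine vertices: (100.855,153.090) → (96.835,136.985) → (88.347,96.360) → (79.171,58.470) → (73.089,50.568). Open path.

**Shape 4** — `<path>` open polyline, stroke `#ff00ff` → cut (S822, F1185). Machine vertices: (90.119,36.420) → (5.901,9.121) → (54.610,113.236) → (192.337,162.583). Open path.

**Shape 5** — `<path>` regular polygon, stroke `#ff0000` → engrave (S301, F3051). Machine vertices: (71.492,18.344) → (65.237,24.479) → (67.422,32.963) → (75.862,35.312) → (82.117,29.177) → (79.932,20.693) → (71.492,18.344). Closed: final G1 returns to the first vertex.

**Shape 6** — `<polyline>` open polyline, stroke `#ff00ff` → cut (S822, F1185). Machine vertices: (177.388,34.322) → (115.950,6.242) → (46.368,123.465) → (221.463,100.218). Open path.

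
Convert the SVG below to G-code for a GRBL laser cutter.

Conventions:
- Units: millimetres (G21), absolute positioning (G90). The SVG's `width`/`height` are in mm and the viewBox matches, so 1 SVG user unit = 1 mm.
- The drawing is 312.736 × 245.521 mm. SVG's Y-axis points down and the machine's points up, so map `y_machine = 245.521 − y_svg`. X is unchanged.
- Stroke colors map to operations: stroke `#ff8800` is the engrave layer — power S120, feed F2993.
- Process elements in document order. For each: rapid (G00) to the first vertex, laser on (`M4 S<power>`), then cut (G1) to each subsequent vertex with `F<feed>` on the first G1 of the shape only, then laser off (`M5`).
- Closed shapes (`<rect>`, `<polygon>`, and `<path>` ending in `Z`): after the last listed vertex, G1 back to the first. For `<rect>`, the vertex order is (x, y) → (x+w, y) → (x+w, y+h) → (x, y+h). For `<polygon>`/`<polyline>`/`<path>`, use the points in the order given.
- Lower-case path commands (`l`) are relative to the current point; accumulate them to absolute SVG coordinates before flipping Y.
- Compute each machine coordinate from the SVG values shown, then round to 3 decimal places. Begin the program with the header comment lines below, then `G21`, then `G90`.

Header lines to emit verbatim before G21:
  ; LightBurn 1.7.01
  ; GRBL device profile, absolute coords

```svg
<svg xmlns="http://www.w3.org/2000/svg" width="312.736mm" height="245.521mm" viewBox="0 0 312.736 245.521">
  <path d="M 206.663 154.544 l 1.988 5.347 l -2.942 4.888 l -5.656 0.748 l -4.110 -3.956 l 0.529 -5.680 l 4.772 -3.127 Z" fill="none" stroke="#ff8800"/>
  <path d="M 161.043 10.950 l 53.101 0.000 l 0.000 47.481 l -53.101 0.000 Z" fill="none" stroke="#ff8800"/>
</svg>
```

; LightBurn 1.7.01
; GRBL device profile, absolute coords
G21
G90
G00 X206.663 Y90.977
M4 S120
G1 X208.651 Y85.630 F2993
G1 X205.709 Y80.742
G1 X200.053 Y79.994
G1 X195.943 Y83.950
G1 X196.472 Y89.630
G1 X201.244 Y92.757
G1 X206.663 Y90.977
M5
G00 X161.043 Y234.571
M4 S120
G1 X214.144 Y234.571 F2993
G1 X214.144 Y187.090
G1 X161.043 Y187.090
G1 X161.043 Y234.571
M5

viewBox `0 0 312.736 245.521` with mm width/height → 1 unit = 1 mm. Flip: y_m = 245.521 − y_svg.

**Shape 1** — `<path>` regular polygon, stroke `#ff8800` → engrave (S120, F2993). Machine vertices: (206.663,90.977) → (208.651,85.630) → (205.709,80.742) → (200.053,79.994) → (195.943,83.950) → (196.472,89.630) → (201.244,92.757) → (206.663,90.977). Closed: final G1 returns to the first vertex.

**Shape 2** — `<path>` rectangle, stroke `#ff8800` → engrave (S120, F2993). Machine vertices: (161.043,234.571) → (214.144,234.571) → (214.144,187.090) → (161.043,187.090) → (161.043,234.571). Closed: final G1 returns to the first vertex.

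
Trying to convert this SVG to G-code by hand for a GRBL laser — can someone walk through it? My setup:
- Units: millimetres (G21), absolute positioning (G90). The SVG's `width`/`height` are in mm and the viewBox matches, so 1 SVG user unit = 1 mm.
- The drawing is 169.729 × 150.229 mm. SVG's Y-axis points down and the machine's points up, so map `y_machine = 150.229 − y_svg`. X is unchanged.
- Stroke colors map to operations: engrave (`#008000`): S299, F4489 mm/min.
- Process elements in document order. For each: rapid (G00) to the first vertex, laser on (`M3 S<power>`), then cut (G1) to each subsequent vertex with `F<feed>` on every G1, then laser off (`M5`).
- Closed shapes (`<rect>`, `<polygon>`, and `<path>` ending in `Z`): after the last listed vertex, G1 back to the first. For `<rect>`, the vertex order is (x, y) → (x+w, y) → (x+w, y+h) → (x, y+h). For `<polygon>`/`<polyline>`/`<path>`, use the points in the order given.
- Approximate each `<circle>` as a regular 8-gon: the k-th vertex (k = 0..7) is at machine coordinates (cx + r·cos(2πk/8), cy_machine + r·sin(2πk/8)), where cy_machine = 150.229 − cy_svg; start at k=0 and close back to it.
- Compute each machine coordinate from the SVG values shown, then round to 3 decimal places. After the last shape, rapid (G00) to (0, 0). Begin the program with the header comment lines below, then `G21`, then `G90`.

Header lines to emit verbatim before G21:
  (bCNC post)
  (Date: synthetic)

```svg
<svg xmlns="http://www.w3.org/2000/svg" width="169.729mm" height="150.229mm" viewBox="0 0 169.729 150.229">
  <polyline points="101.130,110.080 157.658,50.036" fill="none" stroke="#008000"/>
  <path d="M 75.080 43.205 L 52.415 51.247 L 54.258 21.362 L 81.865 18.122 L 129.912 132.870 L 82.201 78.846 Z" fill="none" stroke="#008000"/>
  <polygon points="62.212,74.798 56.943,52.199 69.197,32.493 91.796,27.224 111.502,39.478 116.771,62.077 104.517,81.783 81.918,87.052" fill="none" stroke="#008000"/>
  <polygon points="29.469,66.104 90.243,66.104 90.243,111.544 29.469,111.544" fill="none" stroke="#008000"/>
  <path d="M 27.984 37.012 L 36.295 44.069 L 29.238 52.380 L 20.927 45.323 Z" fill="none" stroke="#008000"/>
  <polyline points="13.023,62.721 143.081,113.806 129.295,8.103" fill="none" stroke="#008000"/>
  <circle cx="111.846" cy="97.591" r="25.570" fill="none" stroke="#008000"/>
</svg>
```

viewBox `0 0 169.729 150.229` with mm width/height → 1 unit = 1 mm. Flip: y_m = 150.229 − y_svg.

**Shape 1** — `<polyline>` line segment, stroke `#008000` → engrave (S299, F4489). Machine vertices: (101.130,40.149) → (157.658,100.193). Open path.

**Shape 2** — `<path>` closed polygon, stroke `#008000` → engrave (S299, F4489). Machine vertices: (75.080,107.024) → (52.415,98.982) → (54.258,128.867) → (81.865,132.107) → (129.912,17.359) → (82.201,71.383) → (75.080,107.024). Closed: final G1 returns to the first vertex.

**Shape 3** — `<polygon>` regular polygon, stroke `#008000` → engrave (S299, F4489). Machine vertices: (62.212,75.431) → (56.943,98.030) → (69.197,117.736) → (91.796,123.005) → (111.502,110.751) → (116.771,88.152) → (104.517,68.446) → (81.918,63.177) → (62.212,75.431). Closed: final G1 returns to the first vertex.

**Shape 4** — `<polygon>` rectangle, stroke `#008000` → engrave (S299, F4489). Machine vertices: (29.469,84.125) → (90.243,84.125) → (90.243,38.685) → (29.469,38.685) → (29.469,84.125). Closed: final G1 returns to the first vertex.

**Shape 5** — `<path>` regular polygon, stroke `#008000` → engrave (S299, F4489). Machine vertices: (27.984,113.217) → (36.295,106.160) → (29.238,97.849) → (20.927,104.906) → (27.984,113.217). Closed: final G1 returns to the first vertex.

**Shape 6** — `<polyline>` open polyline, stroke `#008000` → engrave (S299, F4489). Machine vertices: (13.023,87.508) → (143.081,36.423) → (129.295,142.126). Open path.

**Shape 7** — `<circle>` circle, stroke `#008000` → engrave (S299, F4489). Machine vertices: (137.416,52.638) → (129.927,70.719) → (111.846,78.208) → (93.765,70.719) → (86.276,52.638) → (93.765,34.557) → (111.846,27.068) → (129.927,34.557) → (137.416,52.638). Closed: final G1 returns to the first vertex.

(bCNC post)
(Date: synthetic)
G21
G90
G00 X101.130 Y40.149
M3 S299
G1 X157.658 Y100.193 F4489
M5
G00 X75.080 Y107.024
M3 S299
G1 X52.415 Y98.982 F4489
G1 X54.258 Y128.867 F4489
G1 X81.865 Y132.107 F4489
G1 X129.912 Y17.359 F4489
G1 X82.201 Y71.383 F4489
G1 X75.080 Y107.024 F4489
M5
G00 X62.212 Y75.431
M3 S299
G1 X56.943 Y98.030 F4489
G1 X69.197 Y117.736 F4489
G1 X91.796 Y123.005 F4489
G1 X111.502 Y110.751 F4489
G1 X116.771 Y88.152 F4489
G1 X104.517 Y68.446 F4489
G1 X81.918 Y63.177 F4489
G1 X62.212 Y75.431 F4489
M5
G00 X29.469 Y84.125
M3 S299
G1 X90.243 Y84.125 F4489
G1 X90.243 Y38.685 F4489
G1 X29.469 Y38.685 F4489
G1 X29.469 Y84.125 F4489
M5
G00 X27.984 Y113.217
M3 S299
G1 X36.295 Y106.160 F4489
G1 X29.238 Y97.849 F4489
G1 X20.927 Y104.906 F4489
G1 X27.984 Y113.217 F4489
M5
G00 X13.023 Y87.508
M3 S299
G1 X143.081 Y36.423 F4489
G1 X129.295 Y142.126 F4489
M5
G00 X137.416 Y52.638
M3 S299
G1 X129.927 Y70.719 F4489
G1 X111.846 Y78.208 F4489
G1 X93.765 Y70.719 F4489
G1 X86.276 Y52.638 F4489
G1 X93.765 Y34.557 F4489
G1 X111.846 Y27.068 F4489
G1 X129.927 Y34.557 F4489
G1 X137.416 Y52.638 F4489
M5
G00 X0.000 Y0.000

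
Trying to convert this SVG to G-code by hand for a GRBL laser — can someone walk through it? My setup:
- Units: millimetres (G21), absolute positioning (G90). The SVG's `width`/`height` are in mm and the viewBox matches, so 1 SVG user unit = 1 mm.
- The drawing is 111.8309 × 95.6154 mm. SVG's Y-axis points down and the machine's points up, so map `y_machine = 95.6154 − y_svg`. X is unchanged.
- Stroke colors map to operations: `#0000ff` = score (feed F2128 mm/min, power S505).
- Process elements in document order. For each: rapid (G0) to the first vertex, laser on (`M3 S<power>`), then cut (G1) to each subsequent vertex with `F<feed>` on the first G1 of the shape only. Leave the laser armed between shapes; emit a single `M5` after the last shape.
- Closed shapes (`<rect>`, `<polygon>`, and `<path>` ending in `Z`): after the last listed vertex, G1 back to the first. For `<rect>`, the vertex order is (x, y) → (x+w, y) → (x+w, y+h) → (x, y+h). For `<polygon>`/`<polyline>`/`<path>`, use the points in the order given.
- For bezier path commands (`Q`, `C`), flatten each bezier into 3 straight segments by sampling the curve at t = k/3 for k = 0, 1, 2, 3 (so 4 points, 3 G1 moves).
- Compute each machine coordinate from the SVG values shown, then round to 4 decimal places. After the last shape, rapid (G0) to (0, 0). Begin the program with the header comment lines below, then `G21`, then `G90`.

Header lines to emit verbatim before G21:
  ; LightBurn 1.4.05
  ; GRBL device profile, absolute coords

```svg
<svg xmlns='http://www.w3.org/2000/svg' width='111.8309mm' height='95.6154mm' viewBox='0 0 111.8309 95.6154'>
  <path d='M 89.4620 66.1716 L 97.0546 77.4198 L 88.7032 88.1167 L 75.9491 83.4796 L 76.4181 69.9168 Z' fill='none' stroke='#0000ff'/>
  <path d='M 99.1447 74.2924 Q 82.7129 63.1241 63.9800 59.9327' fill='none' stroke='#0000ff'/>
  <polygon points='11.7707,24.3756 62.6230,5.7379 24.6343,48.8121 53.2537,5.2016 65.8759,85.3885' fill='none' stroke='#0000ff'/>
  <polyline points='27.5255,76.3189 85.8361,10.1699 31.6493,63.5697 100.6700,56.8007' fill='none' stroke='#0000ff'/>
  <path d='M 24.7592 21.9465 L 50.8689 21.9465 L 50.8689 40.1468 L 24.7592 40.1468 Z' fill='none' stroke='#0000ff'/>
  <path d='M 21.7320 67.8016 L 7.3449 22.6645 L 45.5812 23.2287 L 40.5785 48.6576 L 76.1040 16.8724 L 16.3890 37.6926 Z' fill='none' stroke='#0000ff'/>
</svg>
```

; LightBurn 1.4.05
; GRBL device profile, absolute coords
G21
G90
G0 X89.4620 Y29.4438
M3 S505
G1 X97.0546 Y18.1956 F2128
G1 X88.7032 Y7.4987
G1 X75.9491 Y12.1358
G1 X76.4181 Y25.6986
G1 X89.4620 Y29.4438
G0 X99.1447 Y21.3230
M3 S505
G1 X87.9345 Y27.8822 F2128
G1 X76.2129 Y32.6688
G1 X63.9800 Y35.6827
G0 X11.7707 Y71.2398
M3 S505
G1 X62.6230 Y89.8775 F2128
G1 X24.6343 Y46.8033
G1 X53.2537 Y90.4138
G1 X65.8759 Y10.2269
G1 X11.7707 Y71.2398
G0 X27.5255 Y19.2965
M3 S505
G1 X85.8361 Y85.4455 F2128
G1 X31.6493 Y32.0457
G1 X100.6700 Y38.8147
G0 X24.7592 Y73.6689
M3 S505
G1 X50.8689 Y73.6689 F2128
G1 X50.8689 Y55.4686
G1 X24.7592 Y55.4686
G1 X24.7592 Y73.6689
G0 X21.7320 Y27.8138
M3 S505
G1 X7.3449 Y72.9509 F2128
G1 X45.5812 Y72.3867
G1 X40.5785 Y46.9578
G1 X76.1040 Y78.7430
G1 X16.3890 Y57.9228
G1 X21.7320 Y27.8138
M5
G0 X0.0000 Y0.0000

viewBox `0 0 111.8309 95.6154` with mm width/height → 1 unit = 1 mm. Flip: y_m = 95.6154 − y_svg.

**Shape 1** — `<path>` regular polygon, stroke `#0000ff` → score (S505, F2128). Machine vertices: (89.4620,29.4438) → (97.0546,18.1956) → (88.7032,7.4987) → (75.9491,12.1358) → (76.4181,25.6986) → (89.4620,29.4438). Closed: final G1 returns to the first vertex.

**Shape 2** — `<path>` quadratic bezier, stroke `#0000ff` → score (S505, F2128). Control points (SVG): P0=(99.1447,74.2924), P1=(82.7129,63.1241), P2=(63.9800,59.9327); sampled at t=k/3. Machine vertices: (99.1447,21.3230) → (87.9345,27.8822) → (76.2129,32.6688) → (63.9800,35.6827). Open path.

**Shape 3** — `<polygon>` closed polygon, stroke `#0000ff` → score (S505, F2128). Machine vertices: (11.7707,71.2398) → (62.6230,89.8775) → (24.6343,46.8033) → (53.2537,90.4138) → (65.8759,10.2269) → (11.7707,71.2398). Closed: final G1 returns to the first vertex.

**Shape 4** — `<polyline>` open polyline, stroke `#0000ff` → score (S505, F2128). Machine vertices: (27.5255,19.2965) → (85.8361,85.4455) → (31.6493,32.0457) → (100.6700,38.8147). Open path.

**Shape 5** — `<path>` rectangle, stroke `#0000ff` → score (S505, F2128). Machine vertices: (24.7592,73.6689) → (50.8689,73.6689) → (50.8689,55.4686) → (24.7592,55.4686) → (24.7592,73.6689). Closed: final G1 returns to the first vertex.

**Shape 6** — `<path>` closed polygon, stroke `#0000ff` → score (S505, F2128). Machine vertices: (21.7320,27.8138) → (7.3449,72.9509) → (45.5812,72.3867) → (40.5785,46.9578) → (76.1040,78.7430) → (16.3890,57.9228) → (21.7320,27.8138). Closed: final G1 returns to the first vertex.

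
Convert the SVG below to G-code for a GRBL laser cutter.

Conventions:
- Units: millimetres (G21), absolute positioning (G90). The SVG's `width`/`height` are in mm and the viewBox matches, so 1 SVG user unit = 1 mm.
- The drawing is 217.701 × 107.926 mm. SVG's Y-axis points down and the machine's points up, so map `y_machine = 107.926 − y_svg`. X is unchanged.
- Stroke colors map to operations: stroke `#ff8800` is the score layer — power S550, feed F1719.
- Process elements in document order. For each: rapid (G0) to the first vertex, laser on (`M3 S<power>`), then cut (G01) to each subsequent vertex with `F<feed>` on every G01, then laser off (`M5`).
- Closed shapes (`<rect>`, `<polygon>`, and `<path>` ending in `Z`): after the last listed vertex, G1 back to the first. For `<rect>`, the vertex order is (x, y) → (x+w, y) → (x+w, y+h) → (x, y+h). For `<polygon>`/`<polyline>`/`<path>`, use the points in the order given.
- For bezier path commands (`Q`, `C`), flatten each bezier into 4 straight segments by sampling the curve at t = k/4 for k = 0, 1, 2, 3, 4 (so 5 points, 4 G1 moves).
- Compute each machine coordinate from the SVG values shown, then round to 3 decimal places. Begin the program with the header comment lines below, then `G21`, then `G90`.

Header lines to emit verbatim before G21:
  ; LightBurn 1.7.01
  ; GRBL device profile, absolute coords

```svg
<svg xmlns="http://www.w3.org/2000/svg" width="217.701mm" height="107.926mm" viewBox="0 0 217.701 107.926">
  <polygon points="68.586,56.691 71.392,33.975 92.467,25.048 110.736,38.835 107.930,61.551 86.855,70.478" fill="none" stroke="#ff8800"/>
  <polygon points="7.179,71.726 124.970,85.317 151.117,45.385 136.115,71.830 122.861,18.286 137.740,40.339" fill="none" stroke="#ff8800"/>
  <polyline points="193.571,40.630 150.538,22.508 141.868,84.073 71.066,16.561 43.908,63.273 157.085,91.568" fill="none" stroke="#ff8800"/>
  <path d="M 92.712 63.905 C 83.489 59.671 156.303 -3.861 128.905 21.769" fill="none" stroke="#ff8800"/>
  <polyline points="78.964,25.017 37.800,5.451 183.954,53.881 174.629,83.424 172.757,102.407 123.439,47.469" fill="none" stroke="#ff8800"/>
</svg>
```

1 u = 1 mm; y_m = 107.926 − y.

[1] `<polygon>` regular polygon, #ff8800→score S550 F1719: (68.586,51.235) → (71.392,73.951) → (92.467,82.878) → (110.736,69.091) → (107.930,46.375) → (86.855,37.448) → (68.586,51.235) (closed)

[2] `<polygon>` closed polygon, #ff8800→score S550 F1719: (7.179,36.200) → (124.970,22.609) → (151.117,62.541) → (136.115,36.096) → (122.861,89.640) → (137.740,67.587) → (7.179,36.200) (closed)

[3] `<polyline>` open polyline, #ff8800→score S550 F1719: (193.571,67.296) → (150.538,85.418) → (141.868,23.853) → (71.066,91.365) → (43.908,44.653) → (157.085,16.358)

[4] `<path>` cubic bezier, #ff8800→score S550 F1719: (92.712,44.021) → (98.329,55.995) → (117.624,76.288) → (133.511,90.981) → (128.905,86.157)

[5] `<polyline>` open polyline, #ff8800→score S550 F1719: (78.964,82.909) → (37.800,102.475) → (183.954,54.045) → (174.629,24.502) → (172.757,5.519) → (123.439,60.457)

; LightBurn 1.7.01
; GRBL device profile, absolute coords
G21
G90
G0 X68.586 Y51.235
M3 S550
G01 X71.392 Y73.951 F1719
G01 X92.467 Y82.878 F1719
G01 X110.736 Y69.091 F1719
G01 X107.930 Y46.375 F1719
G01 X86.855 Y37.448 F1719
G01 X68.586 Y51.235 F1719
M5
G0 X7.179 Y36.200
M3 S550
G01 X124.970 Y22.609 F1719
G01 X151.117 Y62.541 F1719
G01 X136.115 Y36.096 F1719
G01 X122.861 Y89.640 F1719
G01 X137.740 Y67.587 F1719
G01 X7.179 Y36.200 F1719
M5
G0 X193.571 Y67.296
M3 S550
G01 X150.538 Y85.418 F1719
G01 X141.868 Y23.853 F1719
G01 X71.066 Y91.365 F1719
G01 X43.908 Y44.653 F1719
G01 X157.085 Y16.358 F1719
M5
G0 X92.712 Y44.021
M3 S550
G01 X98.329 Y55.995 F1719
G01 X117.624 Y76.288 F1719
G01 X133.511 Y90.981 F1719
G01 X128.905 Y86.157 F1719
M5
G0 X78.964 Y82.909
M3 S550
G01 X37.800 Y102.475 F1719
G01 X183.954 Y54.045 F1719
G01 X174.629 Y24.502 F1719
G01 X172.757 Y5.519 F1719
G01 X123.439 Y60.457 F1719
M5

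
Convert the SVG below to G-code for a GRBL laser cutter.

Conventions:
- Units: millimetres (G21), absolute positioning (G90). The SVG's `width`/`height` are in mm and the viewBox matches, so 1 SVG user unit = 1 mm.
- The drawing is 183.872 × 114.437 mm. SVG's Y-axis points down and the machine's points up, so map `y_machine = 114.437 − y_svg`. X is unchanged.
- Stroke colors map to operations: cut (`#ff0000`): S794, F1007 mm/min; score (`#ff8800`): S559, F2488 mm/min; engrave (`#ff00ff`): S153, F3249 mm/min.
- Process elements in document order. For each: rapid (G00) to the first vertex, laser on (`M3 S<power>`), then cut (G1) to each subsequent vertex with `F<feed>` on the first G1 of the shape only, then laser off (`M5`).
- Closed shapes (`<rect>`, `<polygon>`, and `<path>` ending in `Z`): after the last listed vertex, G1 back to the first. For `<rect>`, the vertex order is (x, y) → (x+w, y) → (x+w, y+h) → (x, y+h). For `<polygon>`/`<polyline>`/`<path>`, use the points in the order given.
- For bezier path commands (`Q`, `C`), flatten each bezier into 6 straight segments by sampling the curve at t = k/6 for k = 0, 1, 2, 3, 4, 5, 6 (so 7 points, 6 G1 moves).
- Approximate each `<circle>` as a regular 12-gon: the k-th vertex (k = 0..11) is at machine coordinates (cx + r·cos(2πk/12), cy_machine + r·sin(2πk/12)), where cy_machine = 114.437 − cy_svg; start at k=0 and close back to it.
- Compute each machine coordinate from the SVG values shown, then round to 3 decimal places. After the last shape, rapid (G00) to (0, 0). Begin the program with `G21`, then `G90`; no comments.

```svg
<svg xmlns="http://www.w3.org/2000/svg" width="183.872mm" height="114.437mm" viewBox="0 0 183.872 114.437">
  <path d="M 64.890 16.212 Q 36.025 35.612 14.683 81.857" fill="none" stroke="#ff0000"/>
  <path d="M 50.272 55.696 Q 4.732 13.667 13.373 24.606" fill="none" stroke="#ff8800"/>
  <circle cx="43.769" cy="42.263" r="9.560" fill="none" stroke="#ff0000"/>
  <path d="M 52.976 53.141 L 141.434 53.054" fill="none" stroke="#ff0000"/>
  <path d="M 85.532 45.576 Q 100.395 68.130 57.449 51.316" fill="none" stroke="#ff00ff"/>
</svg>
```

G21
G90
G00 X64.890 Y98.225
M3 S794
G1 X55.477 Y91.013 F1007
G1 X46.483 Y82.309
G1 X37.906 Y72.114
G1 X29.747 Y60.427
G1 X22.006 Y47.249
G1 X14.683 Y32.580
M5
G00 X50.272 Y58.741
M3 S559
G1 X36.597 Y71.279 F2488
G1 X25.932 Y80.875
G1 X18.277 Y87.528
G1 X13.632 Y91.238
G1 X11.998 Y92.006
G1 X13.373 Y89.831
M5
G00 X53.329 Y72.174
M3 S794
G1 X52.048 Y76.954 F1007
G1 X48.549 Y80.453
G1 X43.769 Y81.734
G1 X38.989 Y80.453
G1 X35.490 Y76.954
G1 X34.209 Y72.174
G1 X35.490 Y67.394
G1 X38.989 Y63.895
G1 X43.769 Y62.614
G1 X48.549 Y63.895
G1 X52.048 Y67.394
G1 X53.329 Y72.174
M5
G00 X52.976 Y61.296
M3 S794
G1 X141.434 Y61.383 F1007
M5
G00 X85.532 Y68.861
M3 S153
G1 X88.881 Y62.437 F3249
G1 X89.017 Y58.199
G1 X85.943 Y56.149
G1 X79.656 Y56.286
G1 X70.159 Y58.610
G1 X57.449 Y63.121
M5
G00 X0.000 Y0.000

Since the viewBox matches the mm dimensions, user units are millimetres directly. The only transform is the Y-flip y_m = 114.437 − y_svg.

Shape 1 is a quadratic bezier drawn with `<path>`. Its stroke #ff0000 means cut at S794, F1007. After flipping Y the toolpath is (64.890,98.225) → (55.477,91.013) → (46.483,82.309) → (37.906,72.114) → (29.747,60.427) → (22.006,47.249) → (14.683,32.580).

Shape 2 is a quadratic bezier drawn with `<path>`. Its stroke #ff8800 means score at S559, F2488. After flipping Y the toolpath is (50.272,58.741) → (36.597,71.279) → (25.932,80.875) → (18.277,87.528) → (13.632,91.238) → (11.998,92.006) → (13.373,89.831).

Shape 3 is a circle drawn with `<circle>`. Its stroke #ff0000 means cut at S794, F1007. After flipping Y the toolpath is (53.329,72.174) → (52.048,76.954) → (48.549,80.453) → (43.769,81.734) → (38.989,80.453) → (35.490,76.954) → (34.209,72.174) → (35.490,67.394) → (38.989,63.895) → (43.769,62.614) → (48.549,63.895) → (52.048,67.394) → (53.329,72.174), returning to the start.

Shape 4 is a line segment drawn with `<path>`. Its stroke #ff0000 means cut at S794, F1007. After flipping Y the toolpath is (52.976,61.296) → (141.434,61.383).

Shape 5 is a quadratic bezier drawn with `<path>`. Its stroke #ff00ff means engrave at S153, F3249. After flipping Y the toolpath is (85.532,68.861) → (88.881,62.437) → (89.017,58.199) → (85.943,56.149) → (79.656,56.286) → (70.159,58.610) → (57.449,63.121).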